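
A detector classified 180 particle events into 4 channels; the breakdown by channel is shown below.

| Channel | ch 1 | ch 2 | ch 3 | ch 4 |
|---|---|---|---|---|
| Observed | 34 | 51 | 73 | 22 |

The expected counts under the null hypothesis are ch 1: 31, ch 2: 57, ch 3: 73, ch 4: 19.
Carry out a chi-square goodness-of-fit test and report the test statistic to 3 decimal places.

1.396

cat         O        E   (O−E)²/E
ch 1       34       31     0.2903
ch 2       51       57     0.6316
ch 3       73       73     0.0000
ch 4       22       19     0.4737
Sum = 1.396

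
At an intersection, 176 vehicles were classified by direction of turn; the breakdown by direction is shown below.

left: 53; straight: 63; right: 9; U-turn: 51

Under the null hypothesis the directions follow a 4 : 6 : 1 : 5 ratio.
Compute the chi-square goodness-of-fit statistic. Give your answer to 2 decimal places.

2.63

Ratio total = 16. Expected counts: 176×4/16 = 44, 176×6/16 = 66, 176×1/16 = 11, 176×5/16 = 55.
χ² = (53−44)²/44 + (63−66)²/66 + (9−11)²/11 + (51−55)²/55
   = 1.841 + 0.136 + 0.364 + 0.291
Sum = 2.63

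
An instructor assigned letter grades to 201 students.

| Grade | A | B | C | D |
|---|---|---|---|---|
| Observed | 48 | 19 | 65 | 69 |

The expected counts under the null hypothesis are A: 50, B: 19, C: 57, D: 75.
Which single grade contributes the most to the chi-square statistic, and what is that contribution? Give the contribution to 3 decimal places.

C, 1.123

cat         O        E   (O−E)²/E
A          48       50     0.0800
B          19       19     0.0000
C          65       57     1.1228
D          69       75     0.4800
The largest term is for C: 1.123.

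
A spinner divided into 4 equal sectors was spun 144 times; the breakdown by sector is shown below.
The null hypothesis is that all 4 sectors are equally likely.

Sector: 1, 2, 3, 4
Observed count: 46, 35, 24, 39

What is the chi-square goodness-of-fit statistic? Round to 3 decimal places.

Expected count for each of the 4 categories: 144/4 = 36.
cat         O        E   (O−E)²/E
1          46       36     2.7778
2          35       36     0.0278
3          24       36     4.0000
4          39       36     0.2500
Sum = 7.056

7.056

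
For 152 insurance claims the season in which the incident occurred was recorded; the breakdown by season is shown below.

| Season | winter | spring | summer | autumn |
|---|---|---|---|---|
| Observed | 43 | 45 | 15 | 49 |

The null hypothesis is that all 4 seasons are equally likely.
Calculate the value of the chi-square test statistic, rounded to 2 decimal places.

Expected count for each of the 4 categories: 152/4 = 38.
χ² = (43−38)²/38 + (45−38)²/38 + (15−38)²/38 + (49−38)²/38
   = 0.658 + 1.289 + 13.921 + 3.184
Sum = 19.05

19.05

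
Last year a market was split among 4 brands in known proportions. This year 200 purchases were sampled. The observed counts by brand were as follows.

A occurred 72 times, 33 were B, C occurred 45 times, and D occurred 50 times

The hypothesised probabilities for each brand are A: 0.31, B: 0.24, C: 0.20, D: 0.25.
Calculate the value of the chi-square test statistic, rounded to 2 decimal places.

6.93

Expected counts E_i = n·p_i: 200×0.31 = 62, 200×0.24 = 48, 200×0.20 = 40, 200×0.25 = 50.
cat         O        E   (O−E)²/E
A          72       62      1.613
B          33       48      4.688
C          45       40      0.625
D          50       50      0.000
Sum = 6.93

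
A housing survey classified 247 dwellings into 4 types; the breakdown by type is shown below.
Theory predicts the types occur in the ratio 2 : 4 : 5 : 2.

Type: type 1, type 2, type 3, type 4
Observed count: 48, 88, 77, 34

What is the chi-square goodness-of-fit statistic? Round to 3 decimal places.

Ratio total = 13. Expected counts: 247×2/13 = 38, 247×4/13 = 76, 247×5/13 = 95, 247×2/13 = 38.
χ² = (48−38)²/38 + (88−76)²/76 + (77−95)²/95 + (34−38)²/38
   = 2.6316 + 1.8947 + 3.4105 + 0.4211
Sum = 8.358

8.358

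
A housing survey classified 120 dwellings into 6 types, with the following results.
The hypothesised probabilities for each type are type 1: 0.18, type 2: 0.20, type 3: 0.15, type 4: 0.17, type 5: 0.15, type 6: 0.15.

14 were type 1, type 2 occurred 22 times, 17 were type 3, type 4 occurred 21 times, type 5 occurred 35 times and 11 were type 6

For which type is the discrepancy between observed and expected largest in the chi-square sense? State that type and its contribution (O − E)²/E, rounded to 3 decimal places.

type 5, 16.056

Expected counts E_i = n·p_i: 120×0.18 = 21.6, 120×0.20 = 24, 120×0.15 = 18, 120×0.17 = 20.4, 120×0.15 = 18, 120×0.15 = 18.
χ² = (14−21.6)²/21.6 + (22−24)²/24 + (17−18)²/18 + (21−20.4)²/20.4 + (35−18)²/18 + (11−18)²/18
   = 2.6741 + 0.1667 + 0.0556 + 0.0176 + 16.0556 + 2.7222
The largest term is for type 5: 16.056.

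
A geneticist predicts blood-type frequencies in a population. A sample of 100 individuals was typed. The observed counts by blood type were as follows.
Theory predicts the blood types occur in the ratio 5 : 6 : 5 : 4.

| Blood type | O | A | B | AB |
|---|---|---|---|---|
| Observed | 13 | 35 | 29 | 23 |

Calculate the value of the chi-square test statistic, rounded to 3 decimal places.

Ratio total = 20. Expected counts: 100×5/20 = 25, 100×6/20 = 30, 100×5/20 = 25, 100×4/20 = 20.
χ² = (13−25)²/25 + (35−30)²/30 + (29−25)²/25 + (23−20)²/20
   = 5.7600 + 0.8333 + 0.6400 + 0.4500
Sum = 7.683

7.683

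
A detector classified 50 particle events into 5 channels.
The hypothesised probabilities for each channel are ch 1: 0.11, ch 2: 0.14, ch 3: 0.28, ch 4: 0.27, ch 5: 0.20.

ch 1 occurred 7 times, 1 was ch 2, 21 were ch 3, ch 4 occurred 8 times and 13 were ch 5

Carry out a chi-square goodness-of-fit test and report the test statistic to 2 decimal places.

Expected counts E_i = n·p_i: 50×0.11 = 5.5, 50×0.14 = 7, 50×0.28 = 14, 50×0.27 = 13.5, 50×0.20 = 10.
ch 1: (7 − 5.5)²/5.5 = 2.25/5.5 = 0.409
ch 2: (1 − 7)²/7 = 36/7 = 5.143
ch 3: (21 − 14)²/14 = 49/14 = 3.500
ch 4: (8 − 13.5)²/13.5 = 30.25/13.5 = 2.241
ch 5: (13 − 10)²/10 = 9/10 = 0.900
Sum = 12.19

12.19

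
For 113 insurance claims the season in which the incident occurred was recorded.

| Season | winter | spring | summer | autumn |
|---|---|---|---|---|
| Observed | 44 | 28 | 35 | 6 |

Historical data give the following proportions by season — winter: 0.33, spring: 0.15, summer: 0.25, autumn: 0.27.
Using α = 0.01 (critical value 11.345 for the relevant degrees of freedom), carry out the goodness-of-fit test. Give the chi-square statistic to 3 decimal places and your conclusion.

29.714; reject

Expected counts E_i = n·p_i: 113×0.33 = 37.29, 113×0.15 = 16.95, 113×0.25 = 28.25, 113×0.27 = 30.51.
χ² = (44−37.29)²/37.29 + (28−16.95)²/16.95 + (35−28.25)²/28.25 + (6−30.51)²/30.51
   = 1.2074 + 7.2037 + 1.6128 + 19.6899
Sum = 29.714
df = 3. Since 29.714 > 11.345, we reject H₀.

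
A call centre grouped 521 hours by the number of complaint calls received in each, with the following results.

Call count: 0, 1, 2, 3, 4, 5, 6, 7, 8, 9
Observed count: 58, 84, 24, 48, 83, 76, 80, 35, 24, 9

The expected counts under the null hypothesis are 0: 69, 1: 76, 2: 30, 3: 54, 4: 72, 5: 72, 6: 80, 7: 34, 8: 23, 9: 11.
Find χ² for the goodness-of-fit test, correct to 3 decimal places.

χ² = (58−69)²/69 + (84−76)²/76 + (24−30)²/30 + (48−54)²/54 + (83−72)²/72 + (76−72)²/72 + (80−80)²/80 + (35−34)²/34 + (24−23)²/23 + (9−11)²/11
   = 1.7536 + 0.8421 + 1.2000 + 0.6667 + 1.6806 + 0.2222 + 0.0000 + 0.0294 + 0.0435 + 0.3636
Sum = 6.802

6.802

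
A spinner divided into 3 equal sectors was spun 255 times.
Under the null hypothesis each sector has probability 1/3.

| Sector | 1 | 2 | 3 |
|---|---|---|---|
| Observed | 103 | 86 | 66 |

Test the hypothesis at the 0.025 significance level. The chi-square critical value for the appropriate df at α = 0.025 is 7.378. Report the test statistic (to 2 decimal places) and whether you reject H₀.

8.07; reject

Under H₀ each category has probability 1/3, so each expected count is 255/3 = 85.
cat         O        E   (O−E)²/E
1         103       85      3.812
2          86       85      0.012
3          66       85      4.247
Sum = 8.07
df = 2. Since 8.07 > 7.378, we reject H₀.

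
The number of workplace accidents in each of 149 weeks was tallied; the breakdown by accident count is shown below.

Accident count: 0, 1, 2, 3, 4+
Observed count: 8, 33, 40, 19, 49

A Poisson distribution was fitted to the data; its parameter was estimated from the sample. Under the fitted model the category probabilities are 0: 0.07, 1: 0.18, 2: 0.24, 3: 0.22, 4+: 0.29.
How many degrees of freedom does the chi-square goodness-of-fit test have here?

There are k = 5 categories and 1 parameter estimated from the data, so df = 5 − 1 − 1 = 3.

3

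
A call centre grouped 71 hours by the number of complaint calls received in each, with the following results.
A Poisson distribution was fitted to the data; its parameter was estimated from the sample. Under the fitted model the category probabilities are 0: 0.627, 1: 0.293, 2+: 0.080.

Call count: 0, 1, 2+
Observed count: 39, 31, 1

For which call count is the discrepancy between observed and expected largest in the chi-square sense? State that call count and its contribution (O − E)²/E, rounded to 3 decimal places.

1, 4.998

Expected counts E_i = n·p_i: 71×0.627 = 44.517, 71×0.293 = 20.803, 71×0.080 = 5.68.
cat         O        E   (O−E)²/E
0          39   44.517     0.6837
1          31   20.803     4.9983
2+          1     5.68     3.8561
The largest term is for 1: 4.998.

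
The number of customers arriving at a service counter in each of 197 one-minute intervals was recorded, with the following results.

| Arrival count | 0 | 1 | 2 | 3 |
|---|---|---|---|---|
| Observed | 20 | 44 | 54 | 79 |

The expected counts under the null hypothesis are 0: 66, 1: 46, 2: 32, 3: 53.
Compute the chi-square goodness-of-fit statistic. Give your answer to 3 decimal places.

cat         O        E   (O−E)²/E
0          20       66    32.0606
1          44       46     0.0870
2          54       32    15.1250
3          79       53    12.7547
Sum = 60.027

60.027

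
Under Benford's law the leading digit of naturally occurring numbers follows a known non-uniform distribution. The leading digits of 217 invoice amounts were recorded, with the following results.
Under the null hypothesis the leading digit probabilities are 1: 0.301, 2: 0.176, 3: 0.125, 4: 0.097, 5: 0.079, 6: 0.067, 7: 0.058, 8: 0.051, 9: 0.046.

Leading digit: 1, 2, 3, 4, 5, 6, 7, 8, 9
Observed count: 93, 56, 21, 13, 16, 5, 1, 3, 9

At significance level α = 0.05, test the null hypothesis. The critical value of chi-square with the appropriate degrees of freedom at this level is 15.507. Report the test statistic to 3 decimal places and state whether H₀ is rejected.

Expected counts E_i = n·p_i: 217×0.301 = 65.317, 217×0.176 = 38.192, 217×0.125 = 27.125, 217×0.097 = 21.049, 217×0.079 = 17.143, 217×0.067 = 14.539, 217×0.058 = 12.586, 217×0.051 = 11.067, 217×0.046 = 9.982.
1: (93 − 65.317)²/65.317 = 766.348489/65.317 = 11.7328
2: (56 − 38.192)²/38.192 = 317.124864/38.192 = 8.3034
3: (21 − 27.125)²/27.125 = 37.515625/27.125 = 1.3831
4: (13 − 21.049)²/21.049 = 64.786401/21.049 = 3.0779
5: (16 − 17.143)²/17.143 = 1.306449/17.143 = 0.0762
6: (5 − 14.539)²/14.539 = 90.992521/14.539 = 6.2585
7: (1 − 12.586)²/12.586 = 134.235396/12.586 = 10.6655
8: (3 − 11.067)²/11.067 = 65.076489/11.067 = 5.8802
9: (9 − 9.982)²/9.982 = 0.964324/9.982 = 0.0966
Sum = 47.474
df = 8. Since 47.474 > 15.507, we reject H₀.

47.474; reject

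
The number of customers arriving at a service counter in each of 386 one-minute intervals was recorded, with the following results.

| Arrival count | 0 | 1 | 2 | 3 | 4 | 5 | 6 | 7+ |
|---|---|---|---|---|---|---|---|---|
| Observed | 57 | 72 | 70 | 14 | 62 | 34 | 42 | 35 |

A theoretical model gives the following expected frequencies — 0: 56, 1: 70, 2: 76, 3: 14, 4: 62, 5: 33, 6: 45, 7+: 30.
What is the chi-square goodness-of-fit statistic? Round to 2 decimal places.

0: (57 − 56)²/56 = 1/56 = 0.018
1: (72 − 70)²/70 = 4/70 = 0.057
2: (70 − 76)²/76 = 36/76 = 0.474
3: (14 − 14)²/14 = 0/14 = 0.000
4: (62 − 62)²/62 = 0/62 = 0.000
5: (34 − 33)²/33 = 1/33 = 0.030
6: (42 − 45)²/45 = 9/45 = 0.200
7+: (35 − 30)²/30 = 25/30 = 0.833
Sum = 1.61

1.61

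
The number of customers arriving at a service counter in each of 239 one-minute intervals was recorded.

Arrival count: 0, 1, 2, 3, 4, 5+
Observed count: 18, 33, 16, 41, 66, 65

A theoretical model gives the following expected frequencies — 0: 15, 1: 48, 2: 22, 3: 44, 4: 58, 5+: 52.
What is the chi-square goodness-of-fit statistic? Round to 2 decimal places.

0: (18 − 15)²/15 = 9/15 = 0.600
1: (33 − 48)²/48 = 225/48 = 4.688
2: (16 − 22)²/22 = 36/22 = 1.636
3: (41 − 44)²/44 = 9/44 = 0.205
4: (66 − 58)²/58 = 64/58 = 1.103
5+: (65 − 52)²/52 = 169/52 = 3.250
Sum = 11.48

11.48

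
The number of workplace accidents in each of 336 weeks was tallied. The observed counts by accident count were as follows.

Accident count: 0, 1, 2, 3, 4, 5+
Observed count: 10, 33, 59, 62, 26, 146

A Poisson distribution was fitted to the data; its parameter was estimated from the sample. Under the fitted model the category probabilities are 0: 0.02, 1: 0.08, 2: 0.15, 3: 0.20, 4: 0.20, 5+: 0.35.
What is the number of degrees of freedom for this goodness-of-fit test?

There are k = 6 categories and 1 parameter estimated from the data, so df = 6 − 1 − 1 = 4.

4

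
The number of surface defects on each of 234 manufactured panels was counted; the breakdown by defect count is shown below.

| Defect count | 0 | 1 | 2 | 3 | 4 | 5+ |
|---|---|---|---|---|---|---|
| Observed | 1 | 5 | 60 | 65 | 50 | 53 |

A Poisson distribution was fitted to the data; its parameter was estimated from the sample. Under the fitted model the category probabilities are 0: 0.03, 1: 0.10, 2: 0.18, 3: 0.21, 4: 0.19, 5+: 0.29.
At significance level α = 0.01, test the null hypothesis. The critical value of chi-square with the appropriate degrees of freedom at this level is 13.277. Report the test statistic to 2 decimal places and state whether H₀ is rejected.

Expected counts E_i = n·p_i: 234×0.03 = 7.02, 234×0.10 = 23.4, 234×0.18 = 42.12, 234×0.21 = 49.14, 234×0.19 = 44.46, 234×0.29 = 67.86.
0: (1 − 7.02)²/7.02 = 36.2404/7.02 = 5.162
1: (5 − 23.4)²/23.4 = 338.56/23.4 = 14.468
2: (60 − 42.12)²/42.12 = 319.6944/42.12 = 7.590
3: (65 − 49.14)²/49.14 = 251.5396/49.14 = 5.119
4: (50 − 44.46)²/44.46 = 30.6916/44.46 = 0.690
5+: (53 − 67.86)²/67.86 = 220.8196/67.86 = 3.254
Sum = 36.28
df = 4. Since 36.28 > 13.277, we reject H₀.

36.28; reject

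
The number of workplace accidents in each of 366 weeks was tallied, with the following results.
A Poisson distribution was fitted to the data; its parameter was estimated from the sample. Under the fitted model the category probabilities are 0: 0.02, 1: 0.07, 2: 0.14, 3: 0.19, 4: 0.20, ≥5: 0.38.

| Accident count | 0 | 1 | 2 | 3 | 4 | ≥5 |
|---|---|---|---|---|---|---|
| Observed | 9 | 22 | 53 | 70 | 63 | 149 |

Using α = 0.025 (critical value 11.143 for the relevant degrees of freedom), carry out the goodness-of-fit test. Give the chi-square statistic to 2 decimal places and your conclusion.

Expected counts E_i = n·p_i: 366×0.02 = 7.32, 366×0.07 = 25.62, 366×0.14 = 51.24, 366×0.19 = 69.54, 366×0.20 = 73.2, 366×0.38 = 139.08.
cat         O        E   (O−E)²/E
0           9     7.32      0.386
1          22    25.62      0.511
2          53    51.24      0.060
3          70    69.54      0.003
4          63     73.2      1.421
≥5        149   139.08      0.708
Sum = 3.09
df = 4. Since 3.09 < 11.143, we do not reject H₀.

3.09; do not reject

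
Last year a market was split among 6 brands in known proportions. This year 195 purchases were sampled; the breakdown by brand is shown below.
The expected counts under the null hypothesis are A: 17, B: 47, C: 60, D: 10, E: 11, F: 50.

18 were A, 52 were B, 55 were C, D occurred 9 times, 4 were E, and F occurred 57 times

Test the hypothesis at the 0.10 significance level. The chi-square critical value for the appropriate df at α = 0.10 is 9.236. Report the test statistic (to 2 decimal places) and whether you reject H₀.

6.54; do not reject

χ² = (18−17)²/17 + (52−47)²/47 + (55−60)²/60 + (9−10)²/10 + (4−11)²/11 + (57−50)²/50
   = 0.059 + 0.532 + 0.417 + 0.100 + 4.455 + 0.980
Sum = 6.54
df = 5. Since 6.54 < 9.236, we do not reject H₀.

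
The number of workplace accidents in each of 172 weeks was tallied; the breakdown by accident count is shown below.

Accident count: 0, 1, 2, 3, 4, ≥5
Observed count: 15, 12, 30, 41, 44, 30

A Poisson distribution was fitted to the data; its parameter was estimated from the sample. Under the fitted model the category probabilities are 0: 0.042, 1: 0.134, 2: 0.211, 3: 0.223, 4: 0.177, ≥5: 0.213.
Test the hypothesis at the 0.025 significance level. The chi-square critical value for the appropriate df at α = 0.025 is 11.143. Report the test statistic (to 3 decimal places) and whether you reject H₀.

Expected counts E_i = n·p_i: 172×0.042 = 7.224, 172×0.134 = 23.048, 172×0.211 = 36.292, 172×0.223 = 38.356, 172×0.177 = 30.444, 172×0.213 = 36.636.
0: (15 − 7.224)²/7.224 = 60.466176/7.224 = 8.3702
1: (12 − 23.048)²/23.048 = 122.058304/23.048 = 5.2958
2: (30 − 36.292)²/36.292 = 39.589264/36.292 = 1.0909
3: (41 − 38.356)²/38.356 = 6.990736/38.356 = 0.1823
4: (44 − 30.444)²/30.444 = 183.765136/30.444 = 6.0362
≥5: (30 − 36.636)²/36.636 = 44.036496/36.636 = 1.2020
Sum = 22.177
df = 4. Since 22.177 > 11.143, we reject H₀.

22.177; reject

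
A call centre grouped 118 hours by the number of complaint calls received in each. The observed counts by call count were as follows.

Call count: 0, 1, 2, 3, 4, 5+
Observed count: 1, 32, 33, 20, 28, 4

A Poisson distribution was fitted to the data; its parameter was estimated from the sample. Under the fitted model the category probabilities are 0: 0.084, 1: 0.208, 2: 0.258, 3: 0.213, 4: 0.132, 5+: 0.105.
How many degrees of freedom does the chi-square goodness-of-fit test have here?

4

There are k = 6 categories and 1 parameter estimated from the data, so df = 6 − 1 − 1 = 4.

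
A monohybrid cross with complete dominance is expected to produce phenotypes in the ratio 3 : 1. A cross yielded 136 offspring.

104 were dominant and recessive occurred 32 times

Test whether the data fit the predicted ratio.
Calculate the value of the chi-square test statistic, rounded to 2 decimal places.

0.16

Ratio total = 4. Expected counts: 136×3/4 = 102, 136×1/4 = 34.
dominant: (104 − 102)²/102 = 4/102 = 0.039
recessive: (32 − 34)²/34 = 4/34 = 0.118
Sum = 0.16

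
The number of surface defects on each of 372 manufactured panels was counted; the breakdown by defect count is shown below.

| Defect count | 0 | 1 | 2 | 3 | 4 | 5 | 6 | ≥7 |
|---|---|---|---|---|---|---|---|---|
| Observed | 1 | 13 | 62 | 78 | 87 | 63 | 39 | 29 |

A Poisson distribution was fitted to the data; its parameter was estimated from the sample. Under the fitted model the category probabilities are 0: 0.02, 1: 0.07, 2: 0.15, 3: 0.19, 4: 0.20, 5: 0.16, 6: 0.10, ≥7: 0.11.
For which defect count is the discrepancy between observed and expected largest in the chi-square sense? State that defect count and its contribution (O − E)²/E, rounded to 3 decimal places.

Expected counts E_i = n·p_i: 372×0.02 = 7.44, 372×0.07 = 26.04, 372×0.15 = 55.8, 372×0.19 = 70.68, 372×0.20 = 74.4, 372×0.16 = 59.52, 372×0.10 = 37.2, 372×0.11 = 40.92.
χ² = (1−7.44)²/7.44 + (13−26.04)²/26.04 + (62−55.8)²/55.8 + (78−70.68)²/70.68 + (87−74.4)²/74.4 + (63−59.52)²/59.52 + (39−37.2)²/37.2 + (29−40.92)²/40.92
   = 5.5744 + 6.5300 + 0.6889 + 0.7581 + 2.1339 + 0.2035 + 0.0871 + 3.4723
The largest term is for 1: 6.530.

1, 6.530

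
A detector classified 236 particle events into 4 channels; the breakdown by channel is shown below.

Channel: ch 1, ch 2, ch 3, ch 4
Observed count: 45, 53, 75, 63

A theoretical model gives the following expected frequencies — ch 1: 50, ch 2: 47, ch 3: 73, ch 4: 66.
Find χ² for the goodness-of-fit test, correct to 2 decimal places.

cat         O        E   (O−E)²/E
ch 1       45       50      0.500
ch 2       53       47      0.766
ch 3       75       73      0.055
ch 4       63       66      0.136
Sum = 1.46

1.46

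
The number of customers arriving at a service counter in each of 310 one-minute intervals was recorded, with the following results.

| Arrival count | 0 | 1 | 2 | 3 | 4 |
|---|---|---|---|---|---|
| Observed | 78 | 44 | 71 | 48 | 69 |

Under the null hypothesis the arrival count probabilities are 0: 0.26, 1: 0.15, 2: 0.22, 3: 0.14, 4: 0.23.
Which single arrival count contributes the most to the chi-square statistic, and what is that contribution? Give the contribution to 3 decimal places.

3, 0.488

Expected counts E_i = n·p_i: 310×0.26 = 80.6, 310×0.15 = 46.5, 310×0.22 = 68.2, 310×0.14 = 43.4, 310×0.23 = 71.3.
cat         O        E   (O−E)²/E
0          78     80.6     0.0839
1          44     46.5     0.1344
2          71     68.2     0.1150
3          48     43.4     0.4876
4          69     71.3     0.0742
The largest term is for 3: 0.488.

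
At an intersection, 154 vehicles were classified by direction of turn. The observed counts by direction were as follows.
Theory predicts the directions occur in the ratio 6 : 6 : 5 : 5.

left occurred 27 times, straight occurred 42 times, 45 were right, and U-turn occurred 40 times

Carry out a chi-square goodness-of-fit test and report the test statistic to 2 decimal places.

8.93

Ratio total = 22. Expected counts: 154×6/22 = 42, 154×6/22 = 42, 154×5/22 = 35, 154×5/22 = 35.
left: (27 − 42)²/42 = 225/42 = 5.357
straight: (42 − 42)²/42 = 0/42 = 0.000
right: (45 − 35)²/35 = 100/35 = 2.857
U-turn: (40 − 35)²/35 = 25/35 = 0.714
Sum = 8.93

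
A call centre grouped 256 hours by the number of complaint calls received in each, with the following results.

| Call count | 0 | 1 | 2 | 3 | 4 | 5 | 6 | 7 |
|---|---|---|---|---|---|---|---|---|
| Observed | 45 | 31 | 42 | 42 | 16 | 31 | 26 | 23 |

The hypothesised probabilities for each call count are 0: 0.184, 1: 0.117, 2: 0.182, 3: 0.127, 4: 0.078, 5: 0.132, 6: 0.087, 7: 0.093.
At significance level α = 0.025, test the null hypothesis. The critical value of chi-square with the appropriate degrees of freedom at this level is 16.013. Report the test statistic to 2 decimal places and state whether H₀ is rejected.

5.02; do not reject

Expected counts E_i = n·p_i: 256×0.184 = 47.104, 256×0.117 = 29.952, 256×0.182 = 46.592, 256×0.127 = 32.512, 256×0.078 = 19.968, 256×0.132 = 33.792, 256×0.087 = 22.272, 256×0.093 = 23.808.
cat         O        E   (O−E)²/E
0          45   47.104      0.094
1          31   29.952      0.037
2          42   46.592      0.453
3          42   32.512      2.769
4          16   19.968      0.789
5          31   33.792      0.231
6          26   22.272      0.624
7          23   23.808      0.027
Sum = 5.02
df = 7. Since 5.02 < 16.013, we do not reject H₀.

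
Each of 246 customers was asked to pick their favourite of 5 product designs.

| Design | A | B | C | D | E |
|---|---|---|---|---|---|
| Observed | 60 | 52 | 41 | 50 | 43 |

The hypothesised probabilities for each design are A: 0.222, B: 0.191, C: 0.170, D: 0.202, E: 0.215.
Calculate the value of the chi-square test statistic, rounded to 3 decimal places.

2.934

Expected counts E_i = n·p_i: 246×0.222 = 54.612, 246×0.191 = 46.986, 246×0.170 = 41.82, 246×0.202 = 49.692, 246×0.215 = 52.89.
cat         O        E   (O−E)²/E
A          60   54.612     0.5316
B          52   46.986     0.5351
C          41    41.82     0.0161
D          50   49.692     0.0019
E          43    52.89     1.8493
Sum = 2.934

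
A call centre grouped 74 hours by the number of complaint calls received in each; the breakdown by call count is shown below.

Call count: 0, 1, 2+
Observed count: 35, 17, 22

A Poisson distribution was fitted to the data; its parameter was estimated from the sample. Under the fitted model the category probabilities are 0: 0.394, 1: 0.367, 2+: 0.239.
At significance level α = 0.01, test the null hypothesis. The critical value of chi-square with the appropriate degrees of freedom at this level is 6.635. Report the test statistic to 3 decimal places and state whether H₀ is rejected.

Expected counts E_i = n·p_i: 74×0.394 = 29.156, 74×0.367 = 27.158, 74×0.239 = 17.686.
χ² = (35−29.156)²/29.156 + (17−27.158)²/27.158 + (22−17.686)²/17.686
   = 1.1714 + 3.7994 + 1.0523
Sum = 6.023
df = 1. Since 6.023 < 6.635, we do not reject H₀.

6.023; do not reject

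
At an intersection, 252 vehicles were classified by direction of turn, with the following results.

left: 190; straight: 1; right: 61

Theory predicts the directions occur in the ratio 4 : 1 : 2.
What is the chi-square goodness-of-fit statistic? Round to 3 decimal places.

50.403

Ratio total = 7. Expected counts: 252×4/7 = 144, 252×1/7 = 36, 252×2/7 = 72.
χ² = (190−144)²/144 + (1−36)²/36 + (61−72)²/72
   = 14.6944 + 34.0278 + 1.6806
Sum = 50.403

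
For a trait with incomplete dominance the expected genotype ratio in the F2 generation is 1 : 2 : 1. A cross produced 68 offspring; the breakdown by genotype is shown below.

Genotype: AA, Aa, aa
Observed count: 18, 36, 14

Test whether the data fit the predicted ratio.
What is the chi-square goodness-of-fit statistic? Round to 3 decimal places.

0.706

Ratio total = 4. Expected counts: 68×1/4 = 17, 68×2/4 = 34, 68×1/4 = 17.
cat         O        E   (O−E)²/E
AA         18       17     0.0588
Aa         36       34     0.1176
aa         14       17     0.5294
Sum = 0.706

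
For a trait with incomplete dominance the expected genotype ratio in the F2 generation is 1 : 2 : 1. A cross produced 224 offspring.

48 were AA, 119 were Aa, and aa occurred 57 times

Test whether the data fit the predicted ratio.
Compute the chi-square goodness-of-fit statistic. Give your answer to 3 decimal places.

Ratio total = 4. Expected counts: 224×1/4 = 56, 224×2/4 = 112, 224×1/4 = 56.
χ² = (48−56)²/56 + (119−112)²/112 + (57−56)²/56
   = 1.1429 + 0.4375 + 0.0179
Sum = 1.598

1.598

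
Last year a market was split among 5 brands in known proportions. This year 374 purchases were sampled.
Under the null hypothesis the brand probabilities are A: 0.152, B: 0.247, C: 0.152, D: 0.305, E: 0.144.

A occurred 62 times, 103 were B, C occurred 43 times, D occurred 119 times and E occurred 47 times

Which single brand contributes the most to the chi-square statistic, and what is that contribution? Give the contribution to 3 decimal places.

Expected counts E_i = n·p_i: 374×0.152 = 56.848, 374×0.247 = 92.378, 374×0.152 = 56.848, 374×0.305 = 114.07, 374×0.144 = 53.856.
χ² = (62−56.848)²/56.848 + (103−92.378)²/92.378 + (43−56.848)²/56.848 + (119−114.07)²/114.07 + (47−53.856)²/53.856
   = 0.4669 + 1.2214 + 3.3733 + 0.2131 + 0.8728
The largest term is for C: 3.373.

C, 3.373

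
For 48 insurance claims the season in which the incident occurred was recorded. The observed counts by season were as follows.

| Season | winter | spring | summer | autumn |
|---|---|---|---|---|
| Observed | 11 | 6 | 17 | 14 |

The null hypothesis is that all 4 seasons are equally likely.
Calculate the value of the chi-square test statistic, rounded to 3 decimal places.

Under H₀ each category has probability 1/4, so each expected count is 48/4 = 12.
cat         O        E   (O−E)²/E
winter     11       12     0.0833
spring      6       12     3.0000
summer     17       12     2.0833
autumn     14       12     0.3333
Sum = 5.500

5.500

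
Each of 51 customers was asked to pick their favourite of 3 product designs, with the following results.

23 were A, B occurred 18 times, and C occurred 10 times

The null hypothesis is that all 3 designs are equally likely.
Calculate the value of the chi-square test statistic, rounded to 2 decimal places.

Under H₀ each category has probability 1/3, so each expected count is 51/3 = 17.
A: (23 − 17)²/17 = 36/17 = 2.118
B: (18 − 17)²/17 = 1/17 = 0.059
C: (10 − 17)²/17 = 49/17 = 2.882
Sum = 5.06

5.06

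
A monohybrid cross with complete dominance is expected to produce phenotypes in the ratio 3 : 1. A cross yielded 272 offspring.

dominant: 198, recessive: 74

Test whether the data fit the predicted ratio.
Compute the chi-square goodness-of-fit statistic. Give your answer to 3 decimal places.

Ratio total = 4. Expected counts: 272×3/4 = 204, 272×1/4 = 68.
cat            O        E   (O−E)²/E
dominant     198      204     0.1765
recessive     74       68     0.5294
Sum = 0.706

0.706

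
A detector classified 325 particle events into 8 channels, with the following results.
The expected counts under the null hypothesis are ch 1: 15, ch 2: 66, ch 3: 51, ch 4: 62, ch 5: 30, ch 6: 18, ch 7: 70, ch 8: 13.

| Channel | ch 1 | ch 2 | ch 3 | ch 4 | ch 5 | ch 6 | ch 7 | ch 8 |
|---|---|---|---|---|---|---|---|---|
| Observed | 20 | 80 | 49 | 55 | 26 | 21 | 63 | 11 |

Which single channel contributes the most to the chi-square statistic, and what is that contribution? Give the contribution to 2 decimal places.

ch 2, 2.97

χ² = (20−15)²/15 + (80−66)²/66 + (49−51)²/51 + (55−62)²/62 + (26−30)²/30 + (21−18)²/18 + (63−70)²/70 + (11−13)²/13
   = 1.667 + 2.970 + 0.078 + 0.790 + 0.533 + 0.500 + 0.700 + 0.308
The largest term is for ch 2: 2.97.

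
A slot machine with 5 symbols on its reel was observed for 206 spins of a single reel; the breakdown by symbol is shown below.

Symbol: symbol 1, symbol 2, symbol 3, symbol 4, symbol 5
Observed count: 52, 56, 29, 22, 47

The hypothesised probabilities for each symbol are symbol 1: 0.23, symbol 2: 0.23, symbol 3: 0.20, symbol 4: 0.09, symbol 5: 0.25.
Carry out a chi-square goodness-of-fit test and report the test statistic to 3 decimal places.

Expected counts E_i = n·p_i: 206×0.23 = 47.38, 206×0.23 = 47.38, 206×0.20 = 41.2, 206×0.09 = 18.54, 206×0.25 = 51.5.
cat           O        E   (O−E)²/E
symbol 1     52    47.38     0.4505
symbol 2     56    47.38     1.5683
symbol 3     29     41.2     3.6126
symbol 4     22    18.54     0.6457
symbol 5     47     51.5     0.3932
Sum = 6.670

6.670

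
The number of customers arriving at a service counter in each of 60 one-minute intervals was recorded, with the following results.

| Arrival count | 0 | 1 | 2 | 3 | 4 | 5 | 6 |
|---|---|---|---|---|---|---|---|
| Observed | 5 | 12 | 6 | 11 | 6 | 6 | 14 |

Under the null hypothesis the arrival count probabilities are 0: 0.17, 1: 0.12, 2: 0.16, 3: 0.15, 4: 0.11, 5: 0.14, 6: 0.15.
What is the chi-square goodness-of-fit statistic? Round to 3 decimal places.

Expected counts E_i = n·p_i: 60×0.17 = 10.2, 60×0.12 = 7.2, 60×0.16 = 9.6, 60×0.15 = 9, 60×0.11 = 6.6, 60×0.14 = 8.4, 60×0.15 = 9.
χ² = (5−10.2)²/10.2 + (12−7.2)²/7.2 + (6−9.6)²/9.6 + (11−9)²/9 + (6−6.6)²/6.6 + (6−8.4)²/8.4 + (14−9)²/9
   = 2.6510 + 3.2000 + 1.3500 + 0.4444 + 0.0545 + 0.6857 + 2.7778
Sum = 11.163

11.163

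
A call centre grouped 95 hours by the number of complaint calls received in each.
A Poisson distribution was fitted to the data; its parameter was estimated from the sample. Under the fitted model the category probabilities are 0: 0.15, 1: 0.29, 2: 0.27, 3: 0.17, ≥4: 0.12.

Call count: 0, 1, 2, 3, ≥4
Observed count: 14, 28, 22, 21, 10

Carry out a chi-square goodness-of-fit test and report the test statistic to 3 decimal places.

2.160

Expected counts E_i = n·p_i: 95×0.15 = 14.25, 95×0.29 = 27.55, 95×0.27 = 25.65, 95×0.17 = 16.15, 95×0.12 = 11.4.
cat         O        E   (O−E)²/E
0          14    14.25     0.0044
1          28    27.55     0.0074
2          22    25.65     0.5194
3          21    16.15     1.4565
≥4         10     11.4     0.1719
Sum = 2.160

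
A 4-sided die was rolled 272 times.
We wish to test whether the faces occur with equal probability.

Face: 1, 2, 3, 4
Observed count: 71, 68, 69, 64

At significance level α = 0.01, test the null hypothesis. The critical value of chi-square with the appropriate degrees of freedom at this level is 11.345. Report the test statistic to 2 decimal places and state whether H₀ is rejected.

0.38; do not reject

Under H₀ each category has probability 1/4, so each expected count is 272/4 = 68.
cat         O        E   (O−E)²/E
1          71       68      0.132
2          68       68      0.000
3          69       68      0.015
4          64       68      0.235
Sum = 0.38
df = 3. Since 0.38 < 11.345, we do not reject H₀.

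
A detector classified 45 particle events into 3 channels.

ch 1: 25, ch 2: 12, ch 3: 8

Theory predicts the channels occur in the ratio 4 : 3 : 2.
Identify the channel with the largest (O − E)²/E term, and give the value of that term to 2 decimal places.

ch 1, 1.25

Ratio total = 9. Expected counts: 45×4/9 = 20, 45×3/9 = 15, 45×2/9 = 10.
χ² = (25−20)²/20 + (12−15)²/15 + (8−10)²/10
   = 1.250 + 0.600 + 0.400
The largest term is for ch 1: 1.25.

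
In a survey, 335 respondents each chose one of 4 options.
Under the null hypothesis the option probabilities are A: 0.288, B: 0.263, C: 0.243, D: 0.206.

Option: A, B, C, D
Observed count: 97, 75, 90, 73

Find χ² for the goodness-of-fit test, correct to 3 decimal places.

3.090

Expected counts E_i = n·p_i: 335×0.288 = 96.48, 335×0.263 = 88.105, 335×0.243 = 81.405, 335×0.206 = 69.01.
A: (97 − 96.48)²/96.48 = 0.2704/96.48 = 0.0028
B: (75 − 88.105)²/88.105 = 171.741025/88.105 = 1.9493
C: (90 − 81.405)²/81.405 = 73.874025/81.405 = 0.9075
D: (73 − 69.01)²/69.01 = 15.9201/69.01 = 0.2307
Sum = 3.090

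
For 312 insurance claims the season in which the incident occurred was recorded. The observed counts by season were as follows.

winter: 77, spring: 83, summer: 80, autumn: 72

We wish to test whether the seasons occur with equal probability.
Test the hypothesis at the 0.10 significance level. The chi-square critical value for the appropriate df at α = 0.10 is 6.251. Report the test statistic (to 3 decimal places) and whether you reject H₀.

0.846; do not reject

Under H₀ each category has probability 1/4, so each expected count is 312/4 = 78.
χ² = (77−78)²/78 + (83−78)²/78 + (80−78)²/78 + (72−78)²/78
   = 0.0128 + 0.3205 + 0.0513 + 0.4615
Sum = 0.846
df = 3. Since 0.846 < 6.251, we do not reject H₀.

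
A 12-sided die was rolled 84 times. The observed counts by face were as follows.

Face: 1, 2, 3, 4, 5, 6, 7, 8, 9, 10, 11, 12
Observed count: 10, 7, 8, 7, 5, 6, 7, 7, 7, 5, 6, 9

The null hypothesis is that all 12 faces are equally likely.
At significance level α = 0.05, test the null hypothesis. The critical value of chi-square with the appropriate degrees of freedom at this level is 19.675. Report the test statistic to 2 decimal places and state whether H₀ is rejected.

Under H₀ each category has probability 1/12, so each expected count is 84/12 = 7.
χ² = (10−7)²/7 + (7−7)²/7 + (8−7)²/7 + (7−7)²/7 + (5−7)²/7 + (6−7)²/7 + (7−7)²/7 + (7−7)²/7 + (7−7)²/7 + (5−7)²/7 + (6−7)²/7 + (9−7)²/7
   = 1.286 + 0.000 + 0.143 + 0.000 + 0.571 + 0.143 + 0.000 + 0.000 + 0.000 + 0.571 + 0.143 + 0.571
Sum = 3.43
df = 11. Since 3.43 < 19.675, we do not reject H₀.

3.43; do not reject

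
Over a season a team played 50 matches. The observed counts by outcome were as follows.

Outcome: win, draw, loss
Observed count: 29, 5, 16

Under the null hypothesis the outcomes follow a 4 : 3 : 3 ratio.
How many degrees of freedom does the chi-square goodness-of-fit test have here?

There are k = 3 categories and no parameters were estimated from the data, so df = 3 − 1 = 2.

2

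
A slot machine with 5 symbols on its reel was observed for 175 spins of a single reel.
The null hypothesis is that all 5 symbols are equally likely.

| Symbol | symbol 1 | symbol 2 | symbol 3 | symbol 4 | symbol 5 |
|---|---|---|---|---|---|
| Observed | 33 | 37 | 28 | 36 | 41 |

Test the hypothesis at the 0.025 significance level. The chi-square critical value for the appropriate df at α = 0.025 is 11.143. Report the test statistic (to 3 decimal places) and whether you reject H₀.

2.686; do not reject

Expected count for each of the 5 categories: 175/5 = 35.
symbol 1: (33 − 35)²/35 = 4/35 = 0.1143
symbol 2: (37 − 35)²/35 = 4/35 = 0.1143
symbol 3: (28 − 35)²/35 = 49/35 = 1.4000
symbol 4: (36 − 35)²/35 = 1/35 = 0.0286
symbol 5: (41 − 35)²/35 = 36/35 = 1.0286
Sum = 2.686
df = 4. Since 2.686 < 11.143, we do not reject H₀.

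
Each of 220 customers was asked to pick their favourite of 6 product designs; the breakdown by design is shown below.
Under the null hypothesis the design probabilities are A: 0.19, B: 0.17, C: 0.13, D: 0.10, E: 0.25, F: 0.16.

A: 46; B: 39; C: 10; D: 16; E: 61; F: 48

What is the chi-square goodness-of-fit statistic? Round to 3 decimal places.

19.532

Expected counts E_i = n·p_i: 220×0.19 = 41.8, 220×0.17 = 37.4, 220×0.13 = 28.6, 220×0.10 = 22, 220×0.25 = 55, 220×0.16 = 35.2.
A: (46 − 41.8)²/41.8 = 17.64/41.8 = 0.4220
B: (39 − 37.4)²/37.4 = 2.56/37.4 = 0.0684
C: (10 − 28.6)²/28.6 = 345.96/28.6 = 12.0965
D: (16 − 22)²/22 = 36/22 = 1.6364
E: (61 − 55)²/55 = 36/55 = 0.6545
F: (48 − 35.2)²/35.2 = 163.84/35.2 = 4.6545
Sum = 19.532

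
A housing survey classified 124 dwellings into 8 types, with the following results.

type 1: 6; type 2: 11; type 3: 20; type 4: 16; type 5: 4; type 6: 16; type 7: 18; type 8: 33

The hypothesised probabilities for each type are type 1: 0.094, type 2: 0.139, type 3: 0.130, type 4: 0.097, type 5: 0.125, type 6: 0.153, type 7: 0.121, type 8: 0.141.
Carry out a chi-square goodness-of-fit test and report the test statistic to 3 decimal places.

Expected counts E_i = n·p_i: 124×0.094 = 11.656, 124×0.139 = 17.236, 124×0.130 = 16.12, 124×0.097 = 12.028, 124×0.125 = 15.5, 124×0.153 = 18.972, 124×0.121 = 15.004, 124×0.141 = 17.484.
χ² = (6−11.656)²/11.656 + (11−17.236)²/17.236 + (20−16.12)²/16.12 + (16−12.028)²/12.028 + (4−15.5)²/15.5 + (16−18.972)²/18.972 + (18−15.004)²/15.004 + (33−17.484)²/17.484
   = 2.7445 + 2.2562 + 0.9339 + 1.3117 + 8.5323 + 0.4656 + 0.5982 + 13.7695
Sum = 30.612

30.612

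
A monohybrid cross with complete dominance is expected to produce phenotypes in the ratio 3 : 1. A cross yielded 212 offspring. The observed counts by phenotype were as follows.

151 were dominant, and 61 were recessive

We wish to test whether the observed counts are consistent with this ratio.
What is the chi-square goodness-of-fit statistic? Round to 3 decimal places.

Ratio total = 4. Expected counts: 212×3/4 = 159, 212×1/4 = 53.
dominant: (151 − 159)²/159 = 64/159 = 0.4025
recessive: (61 − 53)²/53 = 64/53 = 1.2075
Sum = 1.610

1.610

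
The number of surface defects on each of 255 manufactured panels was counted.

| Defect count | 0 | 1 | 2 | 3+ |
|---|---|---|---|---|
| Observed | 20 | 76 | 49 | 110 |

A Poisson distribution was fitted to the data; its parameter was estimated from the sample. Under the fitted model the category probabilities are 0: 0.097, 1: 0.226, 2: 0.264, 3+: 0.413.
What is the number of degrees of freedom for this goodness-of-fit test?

There are k = 4 categories and 1 parameter estimated from the data, so df = 4 − 1 − 1 = 2.

2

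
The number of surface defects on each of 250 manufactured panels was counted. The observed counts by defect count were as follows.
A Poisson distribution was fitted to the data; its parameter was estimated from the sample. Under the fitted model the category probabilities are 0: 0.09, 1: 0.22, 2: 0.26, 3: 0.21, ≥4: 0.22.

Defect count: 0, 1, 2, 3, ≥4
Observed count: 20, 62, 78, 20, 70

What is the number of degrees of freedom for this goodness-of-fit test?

3

There are k = 5 categories and 1 parameter estimated from the data, so df = 5 − 1 − 1 = 3.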